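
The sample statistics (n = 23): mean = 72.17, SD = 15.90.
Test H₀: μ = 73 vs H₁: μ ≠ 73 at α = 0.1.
One-sample t-test:
H₀: μ = 73
H₁: μ ≠ 73
df = n - 1 = 22
t = (x̄ - μ₀) / (s/√n) = (72.17 - 73) / (15.90/√23) = -0.250
p-value = 0.8046

Since p-value > α = 0.1, we fail to reject H₀.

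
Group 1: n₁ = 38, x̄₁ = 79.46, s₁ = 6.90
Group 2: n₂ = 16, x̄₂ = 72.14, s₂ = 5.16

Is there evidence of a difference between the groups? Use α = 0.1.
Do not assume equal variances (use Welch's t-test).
Welch's two-sample t-test:
H₀: μ₁ = μ₂
H₁: μ₁ ≠ μ₂
s₁²/n₁ = 6.90²/38 = 1.2529,  s₂²/n₂ = 5.16²/16 = 1.6641
SE = √(s₁²/n₁ + s₂²/n₂) = √(1.2529 + 1.6641) = 1.7079
df (Welch-Satterthwaite) = (s₁²/n₁ + s₂²/n₂)² / [(s₁²/n₁)²/(n₁-1) + (s₂²/n₂)²/(n₂-1)] ≈ 37.48
t = (x̄₁ - x̄₂) / SE = (79.46 - 72.14) / 1.7079 = 7.32 / 1.7079 = 4.286
p-value = 0.0001

Since p-value < α = 0.1, we reject H₀.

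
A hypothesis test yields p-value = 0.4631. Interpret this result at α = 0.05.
Since p = 0.4631 > α = 0.05, fail to reject H₀.
There is insufficient evidence to reject the null hypothesis; the result is not statistically significant at the 0.05 level.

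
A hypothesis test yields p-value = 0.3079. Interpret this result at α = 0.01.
Since p = 0.3079 > α = 0.01, fail to reject H₀.
There is insufficient evidence to reject the null hypothesis; the result is not statistically significant at the 0.01 level.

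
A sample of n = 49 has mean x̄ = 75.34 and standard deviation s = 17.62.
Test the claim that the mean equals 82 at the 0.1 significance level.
One-sample t-test:
H₀: μ = 82
H₁: μ ≠ 82
df = n - 1 = 48
t = (x̄ - μ₀) / (s/√n) = (75.34 - 82) / (17.62/√49) = -2.646
p-value = 0.0110

Since p-value < α = 0.1, we reject H₀.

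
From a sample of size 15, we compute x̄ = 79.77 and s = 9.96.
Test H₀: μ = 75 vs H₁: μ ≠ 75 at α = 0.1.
One-sample t-test:
H₀: μ = 75
H₁: μ ≠ 75
df = n - 1 = 14
t = (x̄ - μ₀) / (s/√n) = (79.77 - 75) / (9.96/√15) = 1.855
p-value = 0.0848

Since p-value < α = 0.1, we reject H₀.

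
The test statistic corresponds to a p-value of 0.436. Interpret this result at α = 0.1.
Since p = 0.436 > α = 0.1, fail to reject H₀.
There is insufficient evidence to reject the null hypothesis; the result is not statistically significant at the 0.1 level.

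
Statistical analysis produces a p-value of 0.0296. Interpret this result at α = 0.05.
Since p = 0.0296 < α = 0.05, reject H₀.
There is sufficient evidence to reject the null hypothesis; the result is statistically significant at the 0.05 level.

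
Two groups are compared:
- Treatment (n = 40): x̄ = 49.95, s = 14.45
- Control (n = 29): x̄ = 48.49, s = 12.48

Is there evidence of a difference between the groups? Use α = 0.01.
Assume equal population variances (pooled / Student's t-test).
Student's two-sample t-test (equal variances):
H₀: μ₁ = μ₂
H₁: μ₁ ≠ μ₂
df = n₁ + n₂ - 2 = 67
Pooled variance s_p² = [(n₁-1)s₁² + (n₂-1)s₂²] / (n₁ + n₂ - 2) = [(39)(14.45²) + (28)(12.48²)] / 67 = 186.6315
SE = √(s_p²(1/n₁ + 1/n₂)) = √(186.6315 × (1/40 + 1/29)) = 3.3319
t = (x̄₁ - x̄₂) / SE = (49.95 - 48.49) / 3.3319 = 1.46 / 3.3319 = 0.438
p-value = 0.6627

Since p-value > α = 0.01, we fail to reject H₀.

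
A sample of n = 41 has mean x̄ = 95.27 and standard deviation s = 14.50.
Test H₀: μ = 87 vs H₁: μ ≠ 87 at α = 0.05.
One-sample t-test:
H₀: μ = 87
H₁: μ ≠ 87
df = n - 1 = 40
t = (x̄ - μ₀) / (s/√n) = (95.27 - 87) / (14.50/√41) = 3.652
p-value = 0.0007

Since p-value < α = 0.05, we reject H₀.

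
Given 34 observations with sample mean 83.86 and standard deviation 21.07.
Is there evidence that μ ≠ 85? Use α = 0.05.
One-sample t-test:
H₀: μ = 85
H₁: μ ≠ 85
df = n - 1 = 33
t = (x̄ - μ₀) / (s/√n) = (83.86 - 85) / (21.07/√34) = -0.315
p-value = 0.7544

Since p-value > α = 0.05, we fail to reject H₀.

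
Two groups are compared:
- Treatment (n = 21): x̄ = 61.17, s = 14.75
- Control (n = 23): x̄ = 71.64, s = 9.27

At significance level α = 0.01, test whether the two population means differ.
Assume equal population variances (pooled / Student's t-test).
Student's two-sample t-test (equal variances):
H₀: μ₁ = μ₂
H₁: μ₁ ≠ μ₂
df = n₁ + n₂ - 2 = 42
Pooled variance s_p² = [(n₁-1)s₁² + (n₂-1)s₂²] / (n₁ + n₂ - 2) = [(20)(14.75²) + (22)(9.27²)] / 42 = 148.6137
SE = √(s_p²(1/n₁ + 1/n₂)) = √(148.6137 × (1/21 + 1/23)) = 3.6794
t = (x̄₁ - x̄₂) / SE = (61.17 - 71.64) / 3.6794 = -10.47 / 3.6794 = -2.846
p-value = 0.0068

Since p-value < α = 0.01, we reject H₀.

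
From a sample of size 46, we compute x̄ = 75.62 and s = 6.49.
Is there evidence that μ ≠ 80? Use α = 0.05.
One-sample t-test:
H₀: μ = 80
H₁: μ ≠ 80
df = n - 1 = 45
t = (x̄ - μ₀) / (s/√n) = (75.62 - 80) / (6.49/√46) = -4.577
p-value < 0.0001

Since p-value < α = 0.05, we reject H₀.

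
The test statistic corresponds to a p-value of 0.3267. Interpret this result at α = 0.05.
Since p = 0.3267 > α = 0.05, fail to reject H₀.
There is insufficient evidence to reject the null hypothesis; the result is not statistically significant at the 0.05 level.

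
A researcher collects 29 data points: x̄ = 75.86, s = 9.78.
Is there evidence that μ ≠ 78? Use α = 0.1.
One-sample t-test:
H₀: μ = 78
H₁: μ ≠ 78
df = n - 1 = 28
t = (x̄ - μ₀) / (s/√n) = (75.86 - 78) / (9.78/√29) = -1.178
p-value = 0.2486

Since p-value > α = 0.1, we fail to reject H₀.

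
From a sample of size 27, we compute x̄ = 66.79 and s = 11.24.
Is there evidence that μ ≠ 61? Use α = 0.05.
One-sample t-test:
H₀: μ = 61
H₁: μ ≠ 61
df = n - 1 = 26
t = (x̄ - μ₀) / (s/√n) = (66.79 - 61) / (11.24/√27) = 2.677
p-value = 0.0127

Since p-value < α = 0.05, we reject H₀.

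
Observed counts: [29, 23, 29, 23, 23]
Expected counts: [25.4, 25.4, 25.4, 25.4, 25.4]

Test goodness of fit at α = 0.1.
Chi-square goodness of fit test:
H₀: observed counts match expected distribution
H₁: observed counts differ from expected distribution
df = k - 1 = 4
χ² = Σ(O - E)²/E
   = (29 - 25.4)²/25.4 + (23 - 25.4)²/25.4 + (29 - 25.4)²/25.4 + (23 - 25.4)²/25.4 + (23 - 25.4)²/25.4
   = 0.510 + 0.227 + 0.510 + 0.227 + 0.227
   = 1.70
p-value = 0.7906

Since p-value > α = 0.1, we fail to reject H₀.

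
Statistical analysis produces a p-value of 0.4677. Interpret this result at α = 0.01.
Since p = 0.4677 > α = 0.01, fail to reject H₀.
There is insufficient evidence to reject the null hypothesis; the result is not statistically significant at the 0.01 level.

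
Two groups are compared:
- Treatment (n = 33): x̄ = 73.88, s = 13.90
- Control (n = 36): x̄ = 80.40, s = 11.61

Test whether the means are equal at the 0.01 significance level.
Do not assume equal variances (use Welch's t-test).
Welch's two-sample t-test:
H₀: μ₁ = μ₂
H₁: μ₁ ≠ μ₂
s₁²/n₁ = 13.90²/33 = 5.8548,  s₂²/n₂ = 11.61²/36 = 3.7442
SE = √(s₁²/n₁ + s₂²/n₂) = √(5.8548 + 3.7442) = 3.0982
df (Welch-Satterthwaite) = (s₁²/n₁ + s₂²/n₂)² / [(s₁²/n₁)²/(n₁-1) + (s₂²/n₂)²/(n₂-1)] ≈ 62.61
t = (x̄₁ - x̄₂) / SE = (73.88 - 80.40) / 3.0982 = -6.52 / 3.0982 = -2.104
p-value = 0.0394

Since p-value > α = 0.01, we fail to reject H₀.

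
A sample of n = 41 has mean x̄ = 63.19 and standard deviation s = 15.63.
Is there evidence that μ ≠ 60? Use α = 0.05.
One-sample t-test:
H₀: μ = 60
H₁: μ ≠ 60
df = n - 1 = 40
t = (x̄ - μ₀) / (s/√n) = (63.19 - 60) / (15.63/√41) = 1.307
p-value = 0.1987

Since p-value > α = 0.05, we fail to reject H₀.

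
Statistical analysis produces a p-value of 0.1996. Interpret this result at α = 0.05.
Since p = 0.1996 > α = 0.05, fail to reject H₀.
There is insufficient evidence to reject the null hypothesis; the result is not statistically significant at the 0.05 level.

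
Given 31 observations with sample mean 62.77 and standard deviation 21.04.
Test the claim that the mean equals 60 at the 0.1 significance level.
One-sample t-test:
H₀: μ = 60
H₁: μ ≠ 60
df = n - 1 = 30
t = (x̄ - μ₀) / (s/√n) = (62.77 - 60) / (21.04/√31) = 0.733
p-value = 0.4692

Since p-value > α = 0.1, we fail to reject H₀.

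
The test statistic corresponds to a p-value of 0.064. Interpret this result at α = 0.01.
Since p = 0.064 > α = 0.01, fail to reject H₀.
There is insufficient evidence to reject the null hypothesis; the result is not statistically significant at the 0.01 level.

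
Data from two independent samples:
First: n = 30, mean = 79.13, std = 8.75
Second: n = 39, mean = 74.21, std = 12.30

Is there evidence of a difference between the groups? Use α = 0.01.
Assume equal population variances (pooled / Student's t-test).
Student's two-sample t-test (equal variances):
H₀: μ₁ = μ₂
H₁: μ₁ ≠ μ₂
df = n₁ + n₂ - 2 = 67
Pooled variance s_p² = [(n₁-1)s₁² + (n₂-1)s₂²] / (n₁ + n₂ - 2) = [(29)(8.75²) + (38)(12.30²)] / 67 = 118.9453
SE = √(s_p²(1/n₁ + 1/n₂)) = √(118.9453 × (1/30 + 1/39)) = 2.6485
t = (x̄₁ - x̄₂) / SE = (79.13 - 74.21) / 2.6485 = 4.92 / 2.6485 = 1.858
p-value = 0.0676

Since p-value > α = 0.01, we fail to reject H₀.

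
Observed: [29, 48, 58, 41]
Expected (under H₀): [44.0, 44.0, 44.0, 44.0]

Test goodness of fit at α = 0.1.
Chi-square goodness of fit test:
H₀: observed counts match expected distribution
H₁: observed counts differ from expected distribution
df = k - 1 = 3
χ² = Σ(O - E)²/E
   = (29 - 44.0)²/44.0 + (48 - 44.0)²/44.0 + (58 - 44.0)²/44.0 + (41 - 44.0)²/44.0
   = 5.114 + 0.364 + 4.455 + 0.205
   = 10.14
p-value = 0.0174

Since p-value < α = 0.1, we reject H₀.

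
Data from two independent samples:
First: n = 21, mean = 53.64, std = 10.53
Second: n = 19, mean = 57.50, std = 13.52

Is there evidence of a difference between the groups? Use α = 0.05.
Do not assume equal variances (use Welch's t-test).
Welch's two-sample t-test:
H₀: μ₁ = μ₂
H₁: μ₁ ≠ μ₂
s₁²/n₁ = 10.53²/21 = 5.2800,  s₂²/n₂ = 13.52²/19 = 9.6205
SE = √(s₁²/n₁ + s₂²/n₂) = √(5.2800 + 9.6205) = 3.8601
df (Welch-Satterthwaite) = (s₁²/n₁ + s₂²/n₂)² / [(s₁²/n₁)²/(n₁-1) + (s₂²/n₂)²/(n₂-1)] ≈ 33.97
t = (x̄₁ - x̄₂) / SE = (53.64 - 57.50) / 3.8601 = -3.86 / 3.8601 = -1.000
p-value = 0.3244

Since p-value > α = 0.05, we fail to reject H₀.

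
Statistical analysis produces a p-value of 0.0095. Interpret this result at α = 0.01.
Since p = 0.0095 < α = 0.01, reject H₀.
There is sufficient evidence to reject the null hypothesis; the result is statistically significant at the 0.01 level.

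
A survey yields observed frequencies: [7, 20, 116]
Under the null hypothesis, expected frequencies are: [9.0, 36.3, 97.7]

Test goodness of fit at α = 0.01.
Chi-square goodness of fit test:
H₀: observed counts match expected distribution
H₁: observed counts differ from expected distribution
df = k - 1 = 2
χ² = Σ(O - E)²/E
   = (7 - 9.0)²/9.0 + (20 - 36.3)²/36.3 + (116 - 97.7)²/97.7
   = 0.444 + 7.319 + 3.428
   = 11.19
p-value = 0.0037

Since p-value < α = 0.01, we reject H₀.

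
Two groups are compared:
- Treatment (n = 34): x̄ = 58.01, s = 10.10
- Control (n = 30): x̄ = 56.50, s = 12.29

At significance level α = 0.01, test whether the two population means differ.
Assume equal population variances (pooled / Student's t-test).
Student's two-sample t-test (equal variances):
H₀: μ₁ = μ₂
H₁: μ₁ ≠ μ₂
df = n₁ + n₂ - 2 = 62
Pooled variance s_p² = [(n₁-1)s₁² + (n₂-1)s₂²] / (n₁ + n₂ - 2) = [(33)(10.10²) + (29)(12.29²)] / 62 = 124.9453
SE = √(s_p²(1/n₁ + 1/n₂)) = √(124.9453 × (1/34 + 1/30)) = 2.7999
t = (x̄₁ - x̄₂) / SE = (58.01 - 56.50) / 2.7999 = 1.51 / 2.7999 = 0.539
p-value = 0.5916

Since p-value > α = 0.01, we fail to reject H₀.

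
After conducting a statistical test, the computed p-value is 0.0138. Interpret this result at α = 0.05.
Since p = 0.0138 < α = 0.05, reject H₀.
There is sufficient evidence to reject the null hypothesis; the result is statistically significant at the 0.05 level.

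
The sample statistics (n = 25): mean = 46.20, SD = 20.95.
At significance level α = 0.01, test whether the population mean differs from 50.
One-sample t-test:
H₀: μ = 50
H₁: μ ≠ 50
df = n - 1 = 24
t = (x̄ - μ₀) / (s/√n) = (46.20 - 50) / (20.95/√25) = -0.907
p-value = 0.3735

Since p-value > α = 0.01, we fail to reject H₀.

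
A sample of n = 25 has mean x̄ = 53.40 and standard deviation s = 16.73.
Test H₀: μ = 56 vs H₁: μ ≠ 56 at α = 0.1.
One-sample t-test:
H₀: μ = 56
H₁: μ ≠ 56
df = n - 1 = 24
t = (x̄ - μ₀) / (s/√n) = (53.40 - 56) / (16.73/√25) = -0.777
p-value = 0.4447

Since p-value > α = 0.1, we fail to reject H₀.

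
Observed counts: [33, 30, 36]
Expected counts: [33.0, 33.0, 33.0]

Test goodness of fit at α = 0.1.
Chi-square goodness of fit test:
H₀: observed counts match expected distribution
H₁: observed counts differ from expected distribution
df = k - 1 = 2
χ² = Σ(O - E)²/E
   = (33 - 33.0)²/33.0 + (30 - 33.0)²/33.0 + (36 - 33.0)²/33.0
   = 0.000 + 0.273 + 0.273
   = 0.55
p-value = 0.7613

Since p-value > α = 0.1, we fail to reject H₀.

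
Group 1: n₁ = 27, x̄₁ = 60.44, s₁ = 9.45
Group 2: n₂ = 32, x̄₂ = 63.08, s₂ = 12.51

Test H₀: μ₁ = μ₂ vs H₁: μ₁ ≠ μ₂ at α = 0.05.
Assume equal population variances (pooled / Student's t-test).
Student's two-sample t-test (equal variances):
H₀: μ₁ = μ₂
H₁: μ₁ ≠ μ₂
df = n₁ + n₂ - 2 = 57
Pooled variance s_p² = [(n₁-1)s₁² + (n₂-1)s₂²] / (n₁ + n₂ - 2) = [(26)(9.45²) + (31)(12.51²)] / 57 = 125.8486
SE = √(s_p²(1/n₁ + 1/n₂)) = √(125.8486 × (1/27 + 1/32)) = 2.9315
t = (x̄₁ - x̄₂) / SE = (60.44 - 63.08) / 2.9315 = -2.64 / 2.9315 = -0.901
p-value = 0.3716

Since p-value > α = 0.05, we fail to reject H₀.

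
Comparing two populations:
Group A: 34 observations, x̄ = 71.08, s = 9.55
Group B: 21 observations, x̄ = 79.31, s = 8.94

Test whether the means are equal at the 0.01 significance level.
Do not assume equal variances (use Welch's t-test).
Welch's two-sample t-test:
H₀: μ₁ = μ₂
H₁: μ₁ ≠ μ₂
s₁²/n₁ = 9.55²/34 = 2.6824,  s₂²/n₂ = 8.94²/21 = 3.8059
SE = √(s₁²/n₁ + s₂²/n₂) = √(2.6824 + 3.8059) = 2.5472
df (Welch-Satterthwaite) = (s₁²/n₁ + s₂²/n₂)² / [(s₁²/n₁)²/(n₁-1) + (s₂²/n₂)²/(n₂-1)] ≈ 44.68
t = (x̄₁ - x̄₂) / SE = (71.08 - 79.31) / 2.5472 = -8.23 / 2.5472 = -3.231
p-value = 0.0023

Since p-value < α = 0.01, we reject H₀.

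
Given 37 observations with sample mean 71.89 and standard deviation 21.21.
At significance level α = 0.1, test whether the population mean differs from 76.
One-sample t-test:
H₀: μ = 76
H₁: μ ≠ 76
df = n - 1 = 36
t = (x̄ - μ₀) / (s/√n) = (71.89 - 76) / (21.21/√37) = -1.179
p-value = 0.2463

Since p-value > α = 0.1, we fail to reject H₀.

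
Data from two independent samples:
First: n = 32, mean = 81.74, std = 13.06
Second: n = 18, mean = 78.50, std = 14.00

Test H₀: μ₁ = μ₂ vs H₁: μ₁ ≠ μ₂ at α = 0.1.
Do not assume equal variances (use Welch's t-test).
Welch's two-sample t-test:
H₀: μ₁ = μ₂
H₁: μ₁ ≠ μ₂
s₁²/n₁ = 13.06²/32 = 5.3301,  s₂²/n₂ = 14.00²/18 = 10.8889
SE = √(s₁²/n₁ + s₂²/n₂) = √(5.3301 + 10.8889) = 4.0273
df (Welch-Satterthwaite) = (s₁²/n₁ + s₂²/n₂)² / [(s₁²/n₁)²/(n₁-1) + (s₂²/n₂)²/(n₂-1)] ≈ 33.34
t = (x̄₁ - x̄₂) / SE = (81.74 - 78.50) / 4.0273 = 3.24 / 4.0273 = 0.805
p-value = 0.4268

Since p-value > α = 0.1, we fail to reject H₀.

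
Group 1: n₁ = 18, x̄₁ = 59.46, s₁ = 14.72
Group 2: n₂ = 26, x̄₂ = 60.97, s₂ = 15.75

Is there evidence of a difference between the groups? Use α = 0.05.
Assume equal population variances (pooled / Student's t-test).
Student's two-sample t-test (equal variances):
H₀: μ₁ = μ₂
H₁: μ₁ ≠ μ₂
df = n₁ + n₂ - 2 = 42
Pooled variance s_p² = [(n₁-1)s₁² + (n₂-1)s₂²] / (n₁ + n₂ - 2) = [(17)(14.72²) + (25)(15.75²)] / 42 = 235.3594
SE = √(s_p²(1/n₁ + 1/n₂)) = √(235.3594 × (1/18 + 1/26)) = 4.7040
t = (x̄₁ - x̄₂) / SE = (59.46 - 60.97) / 4.7040 = -1.51 / 4.7040 = -0.321
p-value = 0.7498

Since p-value > α = 0.05, we fail to reject H₀.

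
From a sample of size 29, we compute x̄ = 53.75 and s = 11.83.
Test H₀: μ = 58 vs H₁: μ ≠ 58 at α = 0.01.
One-sample t-test:
H₀: μ = 58
H₁: μ ≠ 58
df = n - 1 = 28
t = (x̄ - μ₀) / (s/√n) = (53.75 - 58) / (11.83/√29) = -1.935
p-value = 0.0632

Since p-value > α = 0.01, we fail to reject H₀.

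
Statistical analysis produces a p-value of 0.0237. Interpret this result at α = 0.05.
Since p = 0.0237 < α = 0.05, reject H₀.
There is sufficient evidence to reject the null hypothesis; the result is statistically significant at the 0.05 level.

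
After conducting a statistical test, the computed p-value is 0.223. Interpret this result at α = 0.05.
Since p = 0.223 > α = 0.05, fail to reject H₀.
There is insufficient evidence to reject the null hypothesis; the result is not statistically significant at the 0.05 level.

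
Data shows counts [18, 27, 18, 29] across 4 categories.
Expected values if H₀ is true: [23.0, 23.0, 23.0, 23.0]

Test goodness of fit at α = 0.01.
Chi-square goodness of fit test:
H₀: observed counts match expected distribution
H₁: observed counts differ from expected distribution
df = k - 1 = 3
χ² = Σ(O - E)²/E
   = (18 - 23.0)²/23.0 + (27 - 23.0)²/23.0 + (18 - 23.0)²/23.0 + (29 - 23.0)²/23.0
   = 1.087 + 0.696 + 1.087 + 1.565
   = 4.43
p-value = 0.2182

Since p-value > α = 0.01, we fail to reject H₀.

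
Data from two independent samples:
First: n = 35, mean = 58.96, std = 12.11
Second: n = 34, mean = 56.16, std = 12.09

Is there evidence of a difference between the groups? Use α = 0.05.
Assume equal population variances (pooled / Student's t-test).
Student's two-sample t-test (equal variances):
H₀: μ₁ = μ₂
H₁: μ₁ ≠ μ₂
df = n₁ + n₂ - 2 = 67
Pooled variance s_p² = [(n₁-1)s₁² + (n₂-1)s₂²] / (n₁ + n₂ - 2) = [(34)(12.11²) + (33)(12.09²)] / 67 = 146.4137
SE = √(s_p²(1/n₁ + 1/n₂)) = √(146.4137 × (1/35 + 1/34)) = 2.9137
t = (x̄₁ - x̄₂) / SE = (58.96 - 56.16) / 2.9137 = 2.80 / 2.9137 = 0.961
p-value = 0.3400

Since p-value > α = 0.05, we fail to reject H₀.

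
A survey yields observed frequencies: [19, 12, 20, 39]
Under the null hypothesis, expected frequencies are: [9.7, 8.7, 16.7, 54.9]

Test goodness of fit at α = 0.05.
Chi-square goodness of fit test:
H₀: observed counts match expected distribution
H₁: observed counts differ from expected distribution
df = k - 1 = 3
χ² = Σ(O - E)²/E
   = (19 - 9.7)²/9.7 + (12 - 8.7)²/8.7 + (20 - 16.7)²/16.7 + (39 - 54.9)²/54.9
   = 8.916 + 1.252 + 0.652 + 4.605
   = 15.43
p-value = 0.0015

Since p-value < α = 0.05, we reject H₀.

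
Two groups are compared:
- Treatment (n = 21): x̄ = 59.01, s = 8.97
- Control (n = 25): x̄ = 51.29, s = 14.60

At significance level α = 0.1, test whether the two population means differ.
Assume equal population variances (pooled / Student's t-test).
Student's two-sample t-test (equal variances):
H₀: μ₁ = μ₂
H₁: μ₁ ≠ μ₂
df = n₁ + n₂ - 2 = 44
Pooled variance s_p² = [(n₁-1)s₁² + (n₂-1)s₂²] / (n₁ + n₂ - 2) = [(20)(8.97²) + (24)(14.60²)] / 44 = 152.8422
SE = √(s_p²(1/n₁ + 1/n₂)) = √(152.8422 × (1/21 + 1/25)) = 3.6595
t = (x̄₁ - x̄₂) / SE = (59.01 - 51.29) / 3.6595 = 7.72 / 3.6595 = 2.110
p-value = 0.0406

Since p-value < α = 0.1, we reject H₀.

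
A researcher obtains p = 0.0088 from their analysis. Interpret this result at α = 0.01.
Since p = 0.0088 < α = 0.01, reject H₀.
There is sufficient evidence to reject the null hypothesis; the result is statistically significant at the 0.01 level.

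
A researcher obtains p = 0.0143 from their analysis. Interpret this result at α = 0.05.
Since p = 0.0143 < α = 0.05, reject H₀.
There is sufficient evidence to reject the null hypothesis; the result is statistically significant at the 0.05 level.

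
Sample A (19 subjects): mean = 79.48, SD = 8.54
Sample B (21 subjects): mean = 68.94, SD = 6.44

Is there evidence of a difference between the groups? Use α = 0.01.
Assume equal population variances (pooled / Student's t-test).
Student's two-sample t-test (equal variances):
H₀: μ₁ = μ₂
H₁: μ₁ ≠ μ₂
df = n₁ + n₂ - 2 = 38
Pooled variance s_p² = [(n₁-1)s₁² + (n₂-1)s₂²] / (n₁ + n₂ - 2) = [(18)(8.54²) + (20)(6.44²)] / 38 = 56.3748
SE = √(s_p²(1/n₁ + 1/n₂)) = √(56.3748 × (1/19 + 1/21)) = 2.3773
t = (x̄₁ - x̄₂) / SE = (79.48 - 68.94) / 2.3773 = 10.54 / 2.3773 = 4.434
p-value = 0.0001

Since p-value < α = 0.01, we reject H₀.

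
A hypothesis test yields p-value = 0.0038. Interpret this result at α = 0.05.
Since p = 0.0038 < α = 0.05, reject H₀.
There is sufficient evidence to reject the null hypothesis; the result is statistically significant at the 0.05 level.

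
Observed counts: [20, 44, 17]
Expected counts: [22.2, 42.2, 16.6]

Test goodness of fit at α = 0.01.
Chi-square goodness of fit test:
H₀: observed counts match expected distribution
H₁: observed counts differ from expected distribution
df = k - 1 = 2
χ² = Σ(O - E)²/E
   = (20 - 22.2)²/22.2 + (44 - 42.2)²/42.2 + (17 - 16.6)²/16.6
   = 0.218 + 0.077 + 0.010
   = 0.30
p-value = 0.8588

Since p-value > α = 0.01, we fail to reject H₀.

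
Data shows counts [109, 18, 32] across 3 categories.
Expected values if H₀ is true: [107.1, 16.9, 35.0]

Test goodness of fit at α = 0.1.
Chi-square goodness of fit test:
H₀: observed counts match expected distribution
H₁: observed counts differ from expected distribution
df = k - 1 = 2
χ² = Σ(O - E)²/E
   = (109 - 107.1)²/107.1 + (18 - 16.9)²/16.9 + (32 - 35.0)²/35.0
   = 0.034 + 0.072 + 0.257
   = 0.36
p-value = 0.8342

Since p-value > α = 0.1, we fail to reject H₀.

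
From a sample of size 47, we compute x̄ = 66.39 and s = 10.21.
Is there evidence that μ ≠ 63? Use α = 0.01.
One-sample t-test:
H₀: μ = 63
H₁: μ ≠ 63
df = n - 1 = 46
t = (x̄ - μ₀) / (s/√n) = (66.39 - 63) / (10.21/√47) = 2.276
p-value = 0.0275

Since p-value > α = 0.01, we fail to reject H₀.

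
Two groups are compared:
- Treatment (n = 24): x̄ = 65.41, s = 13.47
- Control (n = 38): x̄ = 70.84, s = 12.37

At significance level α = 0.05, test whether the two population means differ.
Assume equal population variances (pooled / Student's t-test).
Student's two-sample t-test (equal variances):
H₀: μ₁ = μ₂
H₁: μ₁ ≠ μ₂
df = n₁ + n₂ - 2 = 60
Pooled variance s_p² = [(n₁-1)s₁² + (n₂-1)s₂²] / (n₁ + n₂ - 2) = [(23)(13.47²) + (37)(12.37²)] / 60 = 163.9128
SE = √(s_p²(1/n₁ + 1/n₂)) = √(163.9128 × (1/24 + 1/38)) = 3.3381
t = (x̄₁ - x̄₂) / SE = (65.41 - 70.84) / 3.3381 = -5.43 / 3.3381 = -1.627
p-value = 0.1091

Since p-value > α = 0.05, we fail to reject H₀.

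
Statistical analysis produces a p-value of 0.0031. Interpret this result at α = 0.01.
Since p = 0.0031 < α = 0.01, reject H₀.
There is sufficient evidence to reject the null hypothesis; the result is statistically significant at the 0.01 level.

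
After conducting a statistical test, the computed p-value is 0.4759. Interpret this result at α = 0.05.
Since p = 0.4759 > α = 0.05, fail to reject H₀.
There is insufficient evidence to reject the null hypothesis; the result is not statistically significant at the 0.05 level.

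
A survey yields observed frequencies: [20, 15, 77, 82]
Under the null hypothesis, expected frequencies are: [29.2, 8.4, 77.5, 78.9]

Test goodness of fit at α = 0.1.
Chi-square goodness of fit test:
H₀: observed counts match expected distribution
H₁: observed counts differ from expected distribution
df = k - 1 = 3
χ² = Σ(O - E)²/E
   = (20 - 29.2)²/29.2 + (15 - 8.4)²/8.4 + (77 - 77.5)²/77.5 + (82 - 78.9)²/78.9
   = 2.899 + 5.186 + 0.003 + 0.122
   = 8.21
p-value = 0.0419

Since p-value < α = 0.1, we reject H₀.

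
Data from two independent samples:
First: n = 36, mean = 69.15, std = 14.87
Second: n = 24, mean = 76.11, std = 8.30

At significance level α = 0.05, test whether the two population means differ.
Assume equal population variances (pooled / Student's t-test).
Student's two-sample t-test (equal variances):
H₀: μ₁ = μ₂
H₁: μ₁ ≠ μ₂
df = n₁ + n₂ - 2 = 58
Pooled variance s_p² = [(n₁-1)s₁² + (n₂-1)s₂²] / (n₁ + n₂ - 2) = [(35)(14.87²) + (23)(8.30²)] / 58 = 160.7511
SE = √(s_p²(1/n₁ + 1/n₂)) = √(160.7511 × (1/36 + 1/24)) = 3.3411
t = (x̄₁ - x̄₂) / SE = (69.15 - 76.11) / 3.3411 = -6.96 / 3.3411 = -2.083
p-value = 0.0417

Since p-value < α = 0.05, we reject H₀.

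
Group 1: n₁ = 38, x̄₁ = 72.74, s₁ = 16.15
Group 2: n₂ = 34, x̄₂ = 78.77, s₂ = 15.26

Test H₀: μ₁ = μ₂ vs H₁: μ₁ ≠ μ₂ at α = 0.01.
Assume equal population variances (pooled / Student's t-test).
Student's two-sample t-test (equal variances):
H₀: μ₁ = μ₂
H₁: μ₁ ≠ μ₂
df = n₁ + n₂ - 2 = 70
Pooled variance s_p² = [(n₁-1)s₁² + (n₂-1)s₂²] / (n₁ + n₂ - 2) = [(37)(16.15²) + (33)(15.26²)] / 70 = 247.6438
SE = √(s_p²(1/n₁ + 1/n₂)) = √(247.6438 × (1/38 + 1/34)) = 3.7149
t = (x̄₁ - x̄₂) / SE = (72.74 - 78.77) / 3.7149 = -6.03 / 3.7149 = -1.623
p-value = 0.1090

Since p-value > α = 0.01, we fail to reject H₀.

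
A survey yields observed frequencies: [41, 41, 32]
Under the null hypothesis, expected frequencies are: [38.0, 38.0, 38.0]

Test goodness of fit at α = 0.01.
Chi-square goodness of fit test:
H₀: observed counts match expected distribution
H₁: observed counts differ from expected distribution
df = k - 1 = 2
χ² = Σ(O - E)²/E
   = (41 - 38.0)²/38.0 + (41 - 38.0)²/38.0 + (32 - 38.0)²/38.0
   = 0.237 + 0.237 + 0.947
   = 1.42
p-value = 0.4914

Since p-value > α = 0.01, we fail to reject H₀.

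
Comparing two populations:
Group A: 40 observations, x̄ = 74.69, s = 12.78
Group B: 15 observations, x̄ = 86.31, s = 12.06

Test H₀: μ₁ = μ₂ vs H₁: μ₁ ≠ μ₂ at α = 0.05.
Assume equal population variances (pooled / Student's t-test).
Student's two-sample t-test (equal variances):
H₀: μ₁ = μ₂
H₁: μ₁ ≠ μ₂
df = n₁ + n₂ - 2 = 53
Pooled variance s_p² = [(n₁-1)s₁² + (n₂-1)s₂²] / (n₁ + n₂ - 2) = [(39)(12.78²) + (14)(12.06²)] / 53 = 158.6041
SE = √(s_p²(1/n₁ + 1/n₂)) = √(158.6041 × (1/40 + 1/15)) = 3.8130
t = (x̄₁ - x̄₂) / SE = (74.69 - 86.31) / 3.8130 = -11.62 / 3.8130 = -3.047
p-value = 0.0036

Since p-value < α = 0.05, we reject H₀.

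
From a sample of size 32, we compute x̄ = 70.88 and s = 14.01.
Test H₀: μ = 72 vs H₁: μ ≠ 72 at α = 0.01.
One-sample t-test:
H₀: μ = 72
H₁: μ ≠ 72
df = n - 1 = 31
t = (x̄ - μ₀) / (s/√n) = (70.88 - 72) / (14.01/√32) = -0.452
p-value = 0.6543

Since p-value > α = 0.01, we fail to reject H₀.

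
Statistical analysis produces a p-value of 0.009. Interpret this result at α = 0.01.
Since p = 0.009 < α = 0.01, reject H₀.
There is sufficient evidence to reject the null hypothesis; the result is statistically significant at the 0.01 level.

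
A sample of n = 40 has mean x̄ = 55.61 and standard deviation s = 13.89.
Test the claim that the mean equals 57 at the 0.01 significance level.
One-sample t-test:
H₀: μ = 57
H₁: μ ≠ 57
df = n - 1 = 39
t = (x̄ - μ₀) / (s/√n) = (55.61 - 57) / (13.89/√40) = -0.633
p-value = 0.5305

Since p-value > α = 0.01, we fail to reject H₀.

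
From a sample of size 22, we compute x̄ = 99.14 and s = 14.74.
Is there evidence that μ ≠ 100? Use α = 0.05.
One-sample t-test:
H₀: μ = 100
H₁: μ ≠ 100
df = n - 1 = 21
t = (x̄ - μ₀) / (s/√n) = (99.14 - 100) / (14.74/√22) = -0.274
p-value = 0.7870

Since p-value > α = 0.05, we fail to reject H₀.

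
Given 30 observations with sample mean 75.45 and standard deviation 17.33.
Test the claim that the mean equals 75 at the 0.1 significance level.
One-sample t-test:
H₀: μ = 75
H₁: μ ≠ 75
df = n - 1 = 29
t = (x̄ - μ₀) / (s/√n) = (75.45 - 75) / (17.33/√30) = 0.142
p-value = 0.8879

Since p-value > α = 0.1, we fail to reject H₀.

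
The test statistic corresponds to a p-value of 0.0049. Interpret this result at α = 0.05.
Since p = 0.0049 < α = 0.05, reject H₀.
There is sufficient evidence to reject the null hypothesis; the result is statistically significant at the 0.05 level.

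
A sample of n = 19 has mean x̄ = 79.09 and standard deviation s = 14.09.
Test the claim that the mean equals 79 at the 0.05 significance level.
One-sample t-test:
H₀: μ = 79
H₁: μ ≠ 79
df = n - 1 = 18
t = (x̄ - μ₀) / (s/√n) = (79.09 - 79) / (14.09/√19) = 0.028
p-value = 0.9781

Since p-value > α = 0.05, we fail to reject H₀.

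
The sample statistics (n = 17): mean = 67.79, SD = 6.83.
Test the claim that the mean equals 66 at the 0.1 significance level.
One-sample t-test:
H₀: μ = 66
H₁: μ ≠ 66
df = n - 1 = 16
t = (x̄ - μ₀) / (s/√n) = (67.79 - 66) / (6.83/√17) = 1.081
p-value = 0.2959

Since p-value > α = 0.1, we fail to reject H₀.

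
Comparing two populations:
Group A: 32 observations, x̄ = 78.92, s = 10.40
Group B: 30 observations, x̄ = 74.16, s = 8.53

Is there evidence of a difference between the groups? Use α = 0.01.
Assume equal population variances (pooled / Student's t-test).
Student's two-sample t-test (equal variances):
H₀: μ₁ = μ₂
H₁: μ₁ ≠ μ₂
df = n₁ + n₂ - 2 = 60
Pooled variance s_p² = [(n₁-1)s₁² + (n₂-1)s₂²] / (n₁ + n₂ - 2) = [(31)(10.40²) + (29)(8.53²)] / 60 = 91.0504
SE = √(s_p²(1/n₁ + 1/n₂)) = √(91.0504 × (1/32 + 1/30)) = 2.4249
t = (x̄₁ - x̄₂) / SE = (78.92 - 74.16) / 2.4249 = 4.76 / 2.4249 = 1.963
p-value = 0.0543

Since p-value > α = 0.01, we fail to reject H₀.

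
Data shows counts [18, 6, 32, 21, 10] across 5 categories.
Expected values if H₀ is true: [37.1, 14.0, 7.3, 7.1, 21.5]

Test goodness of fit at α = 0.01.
Chi-square goodness of fit test:
H₀: observed counts match expected distribution
H₁: observed counts differ from expected distribution
df = k - 1 = 4
χ² = Σ(O - E)²/E
   = (18 - 37.1)²/37.1 + (6 - 14.0)²/14.0 + (32 - 7.3)²/7.3 + (21 - 7.1)²/7.1 + (10 - 21.5)²/21.5
   = 9.833 + 4.571 + 83.574 + 27.213 + 6.151
   = 131.34
p-value < 0.0001

Since p-value < α = 0.01, we reject H₀.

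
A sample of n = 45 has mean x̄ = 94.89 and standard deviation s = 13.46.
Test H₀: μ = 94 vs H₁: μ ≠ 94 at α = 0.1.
One-sample t-test:
H₀: μ = 94
H₁: μ ≠ 94
df = n - 1 = 44
t = (x̄ - μ₀) / (s/√n) = (94.89 - 94) / (13.46/√45) = 0.444
p-value = 0.6595

Since p-value > α = 0.1, we fail to reject H₀.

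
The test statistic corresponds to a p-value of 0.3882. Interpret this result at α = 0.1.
Since p = 0.3882 > α = 0.1, fail to reject H₀.
There is insufficient evidence to reject the null hypothesis; the result is not statistically significant at the 0.1 level.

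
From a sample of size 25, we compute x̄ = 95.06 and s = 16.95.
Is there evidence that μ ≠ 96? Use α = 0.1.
One-sample t-test:
H₀: μ = 96
H₁: μ ≠ 96
df = n - 1 = 24
t = (x̄ - μ₀) / (s/√n) = (95.06 - 96) / (16.95/√25) = -0.277
p-value = 0.7839

Since p-value > α = 0.1, we fail to reject H₀.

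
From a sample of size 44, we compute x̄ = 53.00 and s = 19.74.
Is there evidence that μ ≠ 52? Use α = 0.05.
One-sample t-test:
H₀: μ = 52
H₁: μ ≠ 52
df = n - 1 = 43
t = (x̄ - μ₀) / (s/√n) = (53.00 - 52) / (19.74/√44) = 0.336
p-value = 0.7385

Since p-value > α = 0.05, we fail to reject H₀.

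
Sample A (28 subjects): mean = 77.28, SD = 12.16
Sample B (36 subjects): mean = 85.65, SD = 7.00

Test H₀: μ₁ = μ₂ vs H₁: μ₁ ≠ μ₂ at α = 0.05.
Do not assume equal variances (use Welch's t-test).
Welch's two-sample t-test:
H₀: μ₁ = μ₂
H₁: μ₁ ≠ μ₂
s₁²/n₁ = 12.16²/28 = 5.2809,  s₂²/n₂ = 7.00²/36 = 1.3611
SE = √(s₁²/n₁ + s₂²/n₂) = √(5.2809 + 1.3611) = 2.5772
df (Welch-Satterthwaite) = (s₁²/n₁ + s₂²/n₂)² / [(s₁²/n₁)²/(n₁-1) + (s₂²/n₂)²/(n₂-1)] ≈ 40.63
t = (x̄₁ - x̄₂) / SE = (77.28 - 85.65) / 2.5772 = -8.37 / 2.5772 = -3.248
p-value = 0.0023

Since p-value < α = 0.05, we reject H₀.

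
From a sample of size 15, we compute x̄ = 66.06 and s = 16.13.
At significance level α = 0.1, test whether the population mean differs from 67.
One-sample t-test:
H₀: μ = 67
H₁: μ ≠ 67
df = n - 1 = 14
t = (x̄ - μ₀) / (s/√n) = (66.06 - 67) / (16.13/√15) = -0.226
p-value = 0.8247

Since p-value > α = 0.1, we fail to reject H₀.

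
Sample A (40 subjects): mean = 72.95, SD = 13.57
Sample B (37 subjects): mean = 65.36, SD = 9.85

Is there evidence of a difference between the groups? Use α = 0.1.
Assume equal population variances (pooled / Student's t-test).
Student's two-sample t-test (equal variances):
H₀: μ₁ = μ₂
H₁: μ₁ ≠ μ₂
df = n₁ + n₂ - 2 = 75
Pooled variance s_p² = [(n₁-1)s₁² + (n₂-1)s₂²] / (n₁ + n₂ - 2) = [(39)(13.57²) + (36)(9.85²)] / 75 = 142.3261
SE = √(s_p²(1/n₁ + 1/n₂)) = √(142.3261 × (1/40 + 1/37)) = 2.7212
t = (x̄₁ - x̄₂) / SE = (72.95 - 65.36) / 2.7212 = 7.59 / 2.7212 = 2.789
p-value = 0.0067

Since p-value < α = 0.1, we reject H₀.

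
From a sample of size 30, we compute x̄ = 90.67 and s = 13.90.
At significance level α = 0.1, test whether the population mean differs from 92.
One-sample t-test:
H₀: μ = 92
H₁: μ ≠ 92
df = n - 1 = 29
t = (x̄ - μ₀) / (s/√n) = (90.67 - 92) / (13.90/√30) = -0.524
p-value = 0.6042

Since p-value > α = 0.1, we fail to reject H₀.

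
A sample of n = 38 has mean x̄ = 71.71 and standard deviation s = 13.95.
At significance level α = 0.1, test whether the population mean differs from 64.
One-sample t-test:
H₀: μ = 64
H₁: μ ≠ 64
df = n - 1 = 37
t = (x̄ - μ₀) / (s/√n) = (71.71 - 64) / (13.95/√38) = 3.407
p-value = 0.0016

Since p-value < α = 0.1, we reject H₀.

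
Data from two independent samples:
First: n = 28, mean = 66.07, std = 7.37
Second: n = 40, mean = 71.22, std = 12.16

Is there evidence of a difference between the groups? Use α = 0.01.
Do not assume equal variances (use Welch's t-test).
Welch's two-sample t-test:
H₀: μ₁ = μ₂
H₁: μ₁ ≠ μ₂
s₁²/n₁ = 7.37²/28 = 1.9399,  s₂²/n₂ = 12.16²/40 = 3.6966
SE = √(s₁²/n₁ + s₂²/n₂) = √(1.9399 + 3.6966) = 2.3741
df (Welch-Satterthwaite) = (s₁²/n₁ + s₂²/n₂)² / [(s₁²/n₁)²/(n₁-1) + (s₂²/n₂)²/(n₂-1)] ≈ 64.87
t = (x̄₁ - x̄₂) / SE = (66.07 - 71.22) / 2.3741 = -5.15 / 2.3741 = -2.169
p-value = 0.0337

Since p-value > α = 0.01, we fail to reject H₀.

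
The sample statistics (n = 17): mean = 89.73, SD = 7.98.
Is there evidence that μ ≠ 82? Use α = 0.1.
One-sample t-test:
H₀: μ = 82
H₁: μ ≠ 82
df = n - 1 = 16
t = (x̄ - μ₀) / (s/√n) = (89.73 - 82) / (7.98/√17) = 3.994
p-value = 0.0010

Since p-value < α = 0.1, we reject H₀.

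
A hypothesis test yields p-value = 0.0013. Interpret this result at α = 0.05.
Since p = 0.0013 < α = 0.05, reject H₀.
There is sufficient evidence to reject the null hypothesis; the result is statistically significant at the 0.05 level.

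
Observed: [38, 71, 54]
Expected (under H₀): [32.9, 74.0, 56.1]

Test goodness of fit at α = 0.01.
Chi-square goodness of fit test:
H₀: observed counts match expected distribution
H₁: observed counts differ from expected distribution
df = k - 1 = 2
χ² = Σ(O - E)²/E
   = (38 - 32.9)²/32.9 + (71 - 74.0)²/74.0 + (54 - 56.1)²/56.1
   = 0.791 + 0.122 + 0.079
   = 0.99
p-value = 0.6093

Since p-value > α = 0.01, we fail to reject H₀.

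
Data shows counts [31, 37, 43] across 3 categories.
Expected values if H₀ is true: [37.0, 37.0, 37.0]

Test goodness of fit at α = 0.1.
Chi-square goodness of fit test:
H₀: observed counts match expected distribution
H₁: observed counts differ from expected distribution
df = k - 1 = 2
χ² = Σ(O - E)²/E
   = (31 - 37.0)²/37.0 + (37 - 37.0)²/37.0 + (43 - 37.0)²/37.0
   = 0.973 + 0.000 + 0.973
   = 1.95
p-value = 0.3780

Since p-value > α = 0.1, we fail to reject H₀.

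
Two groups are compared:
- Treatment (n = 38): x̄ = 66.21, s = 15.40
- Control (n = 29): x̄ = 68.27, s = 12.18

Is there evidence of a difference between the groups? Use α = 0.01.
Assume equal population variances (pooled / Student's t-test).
Student's two-sample t-test (equal variances):
H₀: μ₁ = μ₂
H₁: μ₁ ≠ μ₂
df = n₁ + n₂ - 2 = 65
Pooled variance s_p² = [(n₁-1)s₁² + (n₂-1)s₂²] / (n₁ + n₂ - 2) = [(37)(15.40²) + (28)(12.18²)] / 65 = 198.9044
SE = √(s_p²(1/n₁ + 1/n₂)) = √(198.9044 × (1/38 + 1/29)) = 3.4775
t = (x̄₁ - x̄₂) / SE = (66.21 - 68.27) / 3.4775 = -2.06 / 3.4775 = -0.592
p-value = 0.5557

Since p-value > α = 0.01, we fail to reject H₀.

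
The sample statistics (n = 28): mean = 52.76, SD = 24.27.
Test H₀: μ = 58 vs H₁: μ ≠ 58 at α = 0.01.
One-sample t-test:
H₀: μ = 58
H₁: μ ≠ 58
df = n - 1 = 27
t = (x̄ - μ₀) / (s/√n) = (52.76 - 58) / (24.27/√28) = -1.142
p-value = 0.2633

Since p-value > α = 0.01, we fail to reject H₀.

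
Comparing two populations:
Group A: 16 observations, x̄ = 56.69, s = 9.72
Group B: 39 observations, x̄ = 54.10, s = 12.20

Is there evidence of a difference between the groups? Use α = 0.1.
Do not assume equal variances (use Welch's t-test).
Welch's two-sample t-test:
H₀: μ₁ = μ₂
H₁: μ₁ ≠ μ₂
s₁²/n₁ = 9.72²/16 = 5.9049,  s₂²/n₂ = 12.20²/39 = 3.8164
SE = √(s₁²/n₁ + s₂²/n₂) = √(5.9049 + 3.8164) = 3.1179
df (Welch-Satterthwaite) = (s₁²/n₁ + s₂²/n₂)² / [(s₁²/n₁)²/(n₁-1) + (s₂²/n₂)²/(n₂-1)] ≈ 34.90
t = (x̄₁ - x̄₂) / SE = (56.69 - 54.10) / 3.1179 = 2.59 / 3.1179 = 0.831
p-value = 0.4118

Since p-value > α = 0.1, we fail to reject H₀.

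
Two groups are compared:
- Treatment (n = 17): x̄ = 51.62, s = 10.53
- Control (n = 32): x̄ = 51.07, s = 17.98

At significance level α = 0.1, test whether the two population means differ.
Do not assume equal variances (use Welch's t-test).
Welch's two-sample t-test:
H₀: μ₁ = μ₂
H₁: μ₁ ≠ μ₂
s₁²/n₁ = 10.53²/17 = 6.5224,  s₂²/n₂ = 17.98²/32 = 10.1025
SE = √(s₁²/n₁ + s₂²/n₂) = √(6.5224 + 10.1025) = 4.0774
df (Welch-Satterthwaite) = (s₁²/n₁ + s₂²/n₂)² / [(s₁²/n₁)²/(n₁-1) + (s₂²/n₂)²/(n₂-1)] ≈ 46.44
t = (x̄₁ - x̄₂) / SE = (51.62 - 51.07) / 4.0774 = 0.55 / 4.0774 = 0.135
p-value = 0.8933

Since p-value > α = 0.1, we fail to reject H₀.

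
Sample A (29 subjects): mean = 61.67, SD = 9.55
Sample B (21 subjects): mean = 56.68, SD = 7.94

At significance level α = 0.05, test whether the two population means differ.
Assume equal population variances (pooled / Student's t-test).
Student's two-sample t-test (equal variances):
H₀: μ₁ = μ₂
H₁: μ₁ ≠ μ₂
df = n₁ + n₂ - 2 = 48
Pooled variance s_p² = [(n₁-1)s₁² + (n₂-1)s₂²] / (n₁ + n₂ - 2) = [(28)(9.55²) + (20)(7.94²)] / 48 = 79.4696
SE = √(s_p²(1/n₁ + 1/n₂)) = √(79.4696 × (1/29 + 1/21)) = 2.5543
t = (x̄₁ - x̄₂) / SE = (61.67 - 56.68) / 2.5543 = 4.99 / 2.5543 = 1.954
p-value = 0.0566

Since p-value > α = 0.05, we fail to reject H₀.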